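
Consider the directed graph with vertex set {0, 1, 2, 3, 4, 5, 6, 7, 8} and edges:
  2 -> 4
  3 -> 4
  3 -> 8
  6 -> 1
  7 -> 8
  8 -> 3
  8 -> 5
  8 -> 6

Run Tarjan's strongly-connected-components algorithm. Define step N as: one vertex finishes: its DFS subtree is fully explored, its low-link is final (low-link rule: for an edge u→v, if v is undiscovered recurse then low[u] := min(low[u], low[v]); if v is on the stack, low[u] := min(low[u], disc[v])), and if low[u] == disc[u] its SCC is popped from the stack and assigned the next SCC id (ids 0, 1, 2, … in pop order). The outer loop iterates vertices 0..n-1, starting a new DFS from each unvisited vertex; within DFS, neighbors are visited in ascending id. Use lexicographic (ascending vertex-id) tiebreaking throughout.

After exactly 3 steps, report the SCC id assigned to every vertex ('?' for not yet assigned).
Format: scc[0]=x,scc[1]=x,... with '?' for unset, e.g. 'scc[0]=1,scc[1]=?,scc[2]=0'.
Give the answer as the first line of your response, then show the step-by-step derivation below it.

scc[0]=0,scc[1]=1,scc[2]=?,scc[3]=?,scc[4]=2,scc[5]=?,scc[6]=?,scc[7]=?,scc[8]=?

step 1: low=(low[0]=0,low[1]=?,low[2]=?,low[3]=?,low[4]=?,low[5]=?,low[6]=?,low[7]=?,low[8]=?); scc=(scc[0]=0,scc[1]=?,scc[2]=?,scc[3]=?,scc[4]=?,scc[5]=?,scc[6]=?,scc[7]=?,scc[8]=?)
step 2: low=(low[0]=0,low[1]=1,low[2]=?,low[3]=?,low[4]=?,low[5]=?,low[6]=?,low[7]=?,low[8]=?); scc=(scc[0]=0,scc[1]=1,scc[2]=?,scc[3]=?,scc[4]=?,scc[5]=?,scc[6]=?,scc[7]=?,scc[8]=?)
step 3: low=(low[0]=0,low[1]=1,low[2]=2,low[3]=?,low[4]=3,low[5]=?,low[6]=?,low[7]=?,low[8]=?); scc=(scc[0]=0,scc[1]=1,scc[2]=?,scc[3]=?,scc[4]=2,scc[5]=?,scc[6]=?,scc[7]=?,scc[8]=?)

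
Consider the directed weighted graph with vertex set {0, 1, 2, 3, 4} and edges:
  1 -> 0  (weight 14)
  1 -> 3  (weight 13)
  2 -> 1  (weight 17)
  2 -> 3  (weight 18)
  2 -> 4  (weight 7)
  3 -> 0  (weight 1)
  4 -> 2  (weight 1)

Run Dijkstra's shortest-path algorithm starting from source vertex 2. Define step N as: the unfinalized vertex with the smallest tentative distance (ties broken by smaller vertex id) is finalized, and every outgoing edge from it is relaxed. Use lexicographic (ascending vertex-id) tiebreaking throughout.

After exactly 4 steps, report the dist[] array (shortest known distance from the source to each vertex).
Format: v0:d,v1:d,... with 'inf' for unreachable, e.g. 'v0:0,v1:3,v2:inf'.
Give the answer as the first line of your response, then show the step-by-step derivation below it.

v0:19,v1:17,v2:0,v3:18,v4:7

step 1: dist = v0:inf,v1:17,v2:0,v3:18,v4:7
step 2: dist = v0:inf,v1:17,v2:0,v3:18,v4:7
step 3: dist = v0:31,v1:17,v2:0,v3:18,v4:7
step 4: dist = v0:19,v1:17,v2:0,v3:18,v4:7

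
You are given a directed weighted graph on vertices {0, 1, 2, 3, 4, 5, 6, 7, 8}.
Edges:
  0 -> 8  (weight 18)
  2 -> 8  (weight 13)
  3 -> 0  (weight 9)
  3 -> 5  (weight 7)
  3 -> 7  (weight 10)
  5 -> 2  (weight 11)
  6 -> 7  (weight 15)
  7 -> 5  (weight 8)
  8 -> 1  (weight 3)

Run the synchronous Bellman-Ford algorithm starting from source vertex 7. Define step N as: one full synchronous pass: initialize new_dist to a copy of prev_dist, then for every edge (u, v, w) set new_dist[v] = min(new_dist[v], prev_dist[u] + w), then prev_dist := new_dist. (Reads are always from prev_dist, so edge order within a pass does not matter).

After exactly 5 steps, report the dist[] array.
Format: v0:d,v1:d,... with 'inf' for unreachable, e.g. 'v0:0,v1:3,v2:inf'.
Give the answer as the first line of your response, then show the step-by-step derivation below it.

v0:inf,v1:35,v2:19,v3:inf,v4:inf,v5:8,v6:inf,v7:0,v8:32

step 1: dist = v0:inf,v1:inf,v2:inf,v3:inf,v4:inf,v5:8,v6:inf,v7:0,v8:inf
step 2: dist = v0:inf,v1:inf,v2:19,v3:inf,v4:inf,v5:8,v6:inf,v7:0,v8:inf
step 3: dist = v0:inf,v1:inf,v2:19,v3:inf,v4:inf,v5:8,v6:inf,v7:0,v8:32
step 4: dist = v0:inf,v1:35,v2:19,v3:inf,v4:inf,v5:8,v6:inf,v7:0,v8:32
step 5: dist = v0:inf,v1:35,v2:19,v3:inf,v4:inf,v5:8,v6:inf,v7:0,v8:32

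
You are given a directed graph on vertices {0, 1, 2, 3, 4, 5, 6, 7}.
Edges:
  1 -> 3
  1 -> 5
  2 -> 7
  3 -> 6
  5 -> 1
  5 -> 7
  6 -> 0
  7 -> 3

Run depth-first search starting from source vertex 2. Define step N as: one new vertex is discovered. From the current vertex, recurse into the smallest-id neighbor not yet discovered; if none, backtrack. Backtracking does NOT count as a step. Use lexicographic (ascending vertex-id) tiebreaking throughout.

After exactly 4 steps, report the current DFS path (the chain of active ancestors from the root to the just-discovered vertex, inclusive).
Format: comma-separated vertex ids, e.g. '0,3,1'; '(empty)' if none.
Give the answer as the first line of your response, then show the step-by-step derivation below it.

2,7,3,6

step 1: discover 2; path=2; order=2
step 2: discover 7; path=2>7; order=2,7
step 3: discover 3; path=2>7>3; order=2,7,3
step 4: discover 6; path=2>7>3>6; order=2,7,3,6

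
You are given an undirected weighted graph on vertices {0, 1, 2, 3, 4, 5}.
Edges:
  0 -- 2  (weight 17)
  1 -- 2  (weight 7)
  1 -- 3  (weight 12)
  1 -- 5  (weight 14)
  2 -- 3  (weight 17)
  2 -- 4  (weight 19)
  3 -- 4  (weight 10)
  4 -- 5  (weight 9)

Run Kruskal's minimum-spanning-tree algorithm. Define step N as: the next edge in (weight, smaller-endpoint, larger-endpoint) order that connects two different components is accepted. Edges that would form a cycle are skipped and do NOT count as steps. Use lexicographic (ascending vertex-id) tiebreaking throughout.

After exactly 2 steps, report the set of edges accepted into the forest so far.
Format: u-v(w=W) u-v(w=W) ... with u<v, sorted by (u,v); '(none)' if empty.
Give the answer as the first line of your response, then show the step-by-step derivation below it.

1-2(w=7) 4-5(w=9)

step 1: add edge 1-2 (w=7); MST = {1-2(w=7)}
step 2: add edge 4-5 (w=9); MST = {1-2(w=7) 4-5(w=9)}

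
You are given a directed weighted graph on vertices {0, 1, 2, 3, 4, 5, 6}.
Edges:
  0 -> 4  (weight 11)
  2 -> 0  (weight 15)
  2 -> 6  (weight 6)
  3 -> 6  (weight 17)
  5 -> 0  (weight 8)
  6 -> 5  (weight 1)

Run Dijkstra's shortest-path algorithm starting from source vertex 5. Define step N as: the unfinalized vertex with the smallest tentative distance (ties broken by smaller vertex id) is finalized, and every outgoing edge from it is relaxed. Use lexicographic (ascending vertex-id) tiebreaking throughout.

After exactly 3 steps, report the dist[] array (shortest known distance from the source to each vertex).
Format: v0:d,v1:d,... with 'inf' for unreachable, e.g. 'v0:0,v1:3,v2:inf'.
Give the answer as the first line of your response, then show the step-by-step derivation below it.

v0:8,v1:inf,v2:inf,v3:inf,v4:19,v5:0,v6:inf

step 1: dist = v0:8,v1:inf,v2:inf,v3:inf,v4:inf,v5:0,v6:inf
step 2: dist = v0:8,v1:inf,v2:inf,v3:inf,v4:19,v5:0,v6:inf
step 3: dist = v0:8,v1:inf,v2:inf,v3:inf,v4:19,v5:0,v6:inf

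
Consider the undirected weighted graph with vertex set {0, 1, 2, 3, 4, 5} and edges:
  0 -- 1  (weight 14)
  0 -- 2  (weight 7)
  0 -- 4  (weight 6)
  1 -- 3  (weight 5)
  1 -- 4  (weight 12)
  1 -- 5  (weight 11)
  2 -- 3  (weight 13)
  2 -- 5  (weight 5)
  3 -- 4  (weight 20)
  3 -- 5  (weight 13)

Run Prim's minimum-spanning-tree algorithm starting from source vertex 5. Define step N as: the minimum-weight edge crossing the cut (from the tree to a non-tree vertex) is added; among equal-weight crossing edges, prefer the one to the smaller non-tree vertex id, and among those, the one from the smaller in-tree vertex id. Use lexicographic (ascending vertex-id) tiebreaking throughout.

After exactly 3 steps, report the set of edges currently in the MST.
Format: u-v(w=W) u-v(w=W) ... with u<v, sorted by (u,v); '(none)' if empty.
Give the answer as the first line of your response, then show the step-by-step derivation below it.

0-2(w=7) 0-4(w=6) 2-5(w=5)

step 1: add edge 2-5 (w=5); MST = {2-5(w=5)}
step 2: add edge 0-2 (w=7); MST = {0-2(w=7) 2-5(w=5)}
step 3: add edge 0-4 (w=6); MST = {0-2(w=7) 0-4(w=6) 2-5(w=5)}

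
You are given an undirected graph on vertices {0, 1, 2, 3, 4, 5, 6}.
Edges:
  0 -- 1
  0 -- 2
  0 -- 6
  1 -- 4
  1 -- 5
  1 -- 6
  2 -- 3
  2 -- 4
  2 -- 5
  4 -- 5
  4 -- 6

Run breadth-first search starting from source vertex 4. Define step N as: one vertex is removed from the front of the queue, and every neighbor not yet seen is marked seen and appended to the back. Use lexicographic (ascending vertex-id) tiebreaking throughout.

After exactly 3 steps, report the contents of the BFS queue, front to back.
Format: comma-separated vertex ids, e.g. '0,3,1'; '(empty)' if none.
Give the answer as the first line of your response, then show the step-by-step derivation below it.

5,6,0,3

step 1: dequeue 4; queue=[1,2,5,6]; order=4
step 2: dequeue 1; queue=[2,5,6,0]; order=4,1
step 3: dequeue 2; queue=[5,6,0,3]; order=4,1,2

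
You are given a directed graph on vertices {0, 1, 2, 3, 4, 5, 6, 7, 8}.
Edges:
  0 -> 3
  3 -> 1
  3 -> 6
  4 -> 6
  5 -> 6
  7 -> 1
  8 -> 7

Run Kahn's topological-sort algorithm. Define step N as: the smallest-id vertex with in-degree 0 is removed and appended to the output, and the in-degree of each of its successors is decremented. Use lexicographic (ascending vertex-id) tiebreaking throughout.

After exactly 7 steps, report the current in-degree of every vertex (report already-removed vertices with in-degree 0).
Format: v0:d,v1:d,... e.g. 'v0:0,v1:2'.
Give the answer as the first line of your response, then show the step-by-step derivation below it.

v0:0,v1:1,v2:0,v3:0,v4:0,v5:0,v6:0,v7:0,v8:0

step 1: output 0; order=[0]; indeg=(0,2,0,0,0,0,3,1,0)
step 2: output 2; order=[0,2]; indeg=(0,2,0,0,0,0,3,1,0)
step 3: output 3; order=[0,2,3]; indeg=(0,1,0,0,0,0,2,1,0)
step 4: output 4; order=[0,2,3,4]; indeg=(0,1,0,0,0,0,1,1,0)
step 5: output 5; order=[0,2,3,4,5]; indeg=(0,1,0,0,0,0,0,1,0)
step 6: output 6; order=[0,2,3,4,5,6]; indeg=(0,1,0,0,0,0,0,1,0)
step 7: output 8; order=[0,2,3,4,5,6,8]; indeg=(0,1,0,0,0,0,0,0,0)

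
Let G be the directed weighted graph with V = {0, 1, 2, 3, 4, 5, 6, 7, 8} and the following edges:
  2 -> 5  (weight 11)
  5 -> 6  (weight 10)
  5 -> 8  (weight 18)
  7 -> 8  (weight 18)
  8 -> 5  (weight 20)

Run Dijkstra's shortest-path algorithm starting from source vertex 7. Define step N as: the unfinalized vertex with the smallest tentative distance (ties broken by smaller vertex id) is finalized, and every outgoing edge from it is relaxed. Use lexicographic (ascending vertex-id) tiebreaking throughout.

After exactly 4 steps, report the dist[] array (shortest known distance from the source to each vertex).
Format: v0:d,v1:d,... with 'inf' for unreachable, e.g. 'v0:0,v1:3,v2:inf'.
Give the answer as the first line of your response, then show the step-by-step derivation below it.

v0:inf,v1:inf,v2:inf,v3:inf,v4:inf,v5:38,v6:48,v7:0,v8:18

step 1: dist = v0:inf,v1:inf,v2:inf,v3:inf,v4:inf,v5:inf,v6:inf,v7:0,v8:18
step 2: dist = v0:inf,v1:inf,v2:inf,v3:inf,v4:inf,v5:38,v6:inf,v7:0,v8:18
step 3: dist = v0:inf,v1:inf,v2:inf,v3:inf,v4:inf,v5:38,v6:48,v7:0,v8:18
step 4: dist = v0:inf,v1:inf,v2:inf,v3:inf,v4:inf,v5:38,v6:48,v7:0,v8:18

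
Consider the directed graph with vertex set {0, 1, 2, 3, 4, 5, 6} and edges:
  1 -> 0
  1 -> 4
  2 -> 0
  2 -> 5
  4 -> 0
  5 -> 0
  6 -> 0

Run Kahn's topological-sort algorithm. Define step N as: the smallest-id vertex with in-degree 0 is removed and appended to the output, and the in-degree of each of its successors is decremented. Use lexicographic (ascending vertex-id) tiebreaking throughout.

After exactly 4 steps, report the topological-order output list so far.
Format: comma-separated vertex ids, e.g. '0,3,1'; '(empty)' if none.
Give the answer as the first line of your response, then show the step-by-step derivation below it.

1,2,3,4

step 1: output 1; order=[1]; indeg=(4,0,0,0,0,1,0)
step 2: output 2; order=[1,2]; indeg=(3,0,0,0,0,0,0)
step 3: output 3; order=[1,2,3]; indeg=(3,0,0,0,0,0,0)
step 4: output 4; order=[1,2,3,4]; indeg=(2,0,0,0,0,0,0)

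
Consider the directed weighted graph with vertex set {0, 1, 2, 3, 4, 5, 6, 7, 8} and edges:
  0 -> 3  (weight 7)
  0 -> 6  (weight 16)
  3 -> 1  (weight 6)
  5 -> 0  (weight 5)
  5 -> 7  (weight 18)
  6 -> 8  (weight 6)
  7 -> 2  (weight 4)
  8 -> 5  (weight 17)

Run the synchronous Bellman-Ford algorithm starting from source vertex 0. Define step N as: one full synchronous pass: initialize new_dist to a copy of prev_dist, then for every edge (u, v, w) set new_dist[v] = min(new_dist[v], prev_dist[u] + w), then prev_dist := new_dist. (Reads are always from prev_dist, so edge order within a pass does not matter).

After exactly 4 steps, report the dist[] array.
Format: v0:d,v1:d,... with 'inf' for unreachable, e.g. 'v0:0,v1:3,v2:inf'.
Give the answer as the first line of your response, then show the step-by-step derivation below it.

v0:0,v1:13,v2:inf,v3:7,v4:inf,v5:39,v6:16,v7:57,v8:22

step 1: dist = v0:0,v1:inf,v2:inf,v3:7,v4:inf,v5:inf,v6:16,v7:inf,v8:inf
step 2: dist = v0:0,v1:13,v2:inf,v3:7,v4:inf,v5:inf,v6:16,v7:inf,v8:22
step 3: dist = v0:0,v1:13,v2:inf,v3:7,v4:inf,v5:39,v6:16,v7:inf,v8:22
step 4: dist = v0:0,v1:13,v2:inf,v3:7,v4:inf,v5:39,v6:16,v7:57,v8:22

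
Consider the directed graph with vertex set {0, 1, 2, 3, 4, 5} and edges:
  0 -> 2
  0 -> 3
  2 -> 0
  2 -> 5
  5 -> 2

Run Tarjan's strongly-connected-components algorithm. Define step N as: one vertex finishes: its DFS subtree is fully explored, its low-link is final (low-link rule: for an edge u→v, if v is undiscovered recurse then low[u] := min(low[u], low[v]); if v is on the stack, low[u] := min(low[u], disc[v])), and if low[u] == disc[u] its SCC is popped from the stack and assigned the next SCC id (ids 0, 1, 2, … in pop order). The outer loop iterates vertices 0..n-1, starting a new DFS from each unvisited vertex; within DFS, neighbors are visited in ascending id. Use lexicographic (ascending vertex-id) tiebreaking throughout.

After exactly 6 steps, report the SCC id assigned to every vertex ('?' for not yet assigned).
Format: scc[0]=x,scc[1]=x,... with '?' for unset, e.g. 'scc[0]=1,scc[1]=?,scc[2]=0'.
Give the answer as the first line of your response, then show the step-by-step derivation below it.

scc[0]=1,scc[1]=2,scc[2]=1,scc[3]=0,scc[4]=3,scc[5]=1

step 1: low=(low[0]=0,low[1]=?,low[2]=0,low[3]=?,low[4]=?,low[5]=1); scc=(scc[0]=?,scc[1]=?,scc[2]=?,scc[3]=?,scc[4]=?,scc[5]=?)
step 2: low=(low[0]=0,low[1]=?,low[2]=0,low[3]=?,low[4]=?,low[5]=1); scc=(scc[0]=?,scc[1]=?,scc[2]=?,scc[3]=?,scc[4]=?,scc[5]=?)
step 3: low=(low[0]=0,low[1]=?,low[2]=0,low[3]=3,low[4]=?,low[5]=1); scc=(scc[0]=?,scc[1]=?,scc[2]=?,scc[3]=0,scc[4]=?,scc[5]=?)
step 4: low=(low[0]=0,low[1]=?,low[2]=0,low[3]=3,low[4]=?,low[5]=1); scc=(scc[0]=1,scc[1]=?,scc[2]=1,scc[3]=0,scc[4]=?,scc[5]=1)
step 5: low=(low[0]=0,low[1]=4,low[2]=0,low[3]=3,low[4]=?,low[5]=1); scc=(scc[0]=1,scc[1]=2,scc[2]=1,scc[3]=0,scc[4]=?,scc[5]=1)
step 6: low=(low[0]=0,low[1]=4,low[2]=0,low[3]=3,low[4]=5,low[5]=1); scc=(scc[0]=1,scc[1]=2,scc[2]=1,scc[3]=0,scc[4]=3,scc[5]=1)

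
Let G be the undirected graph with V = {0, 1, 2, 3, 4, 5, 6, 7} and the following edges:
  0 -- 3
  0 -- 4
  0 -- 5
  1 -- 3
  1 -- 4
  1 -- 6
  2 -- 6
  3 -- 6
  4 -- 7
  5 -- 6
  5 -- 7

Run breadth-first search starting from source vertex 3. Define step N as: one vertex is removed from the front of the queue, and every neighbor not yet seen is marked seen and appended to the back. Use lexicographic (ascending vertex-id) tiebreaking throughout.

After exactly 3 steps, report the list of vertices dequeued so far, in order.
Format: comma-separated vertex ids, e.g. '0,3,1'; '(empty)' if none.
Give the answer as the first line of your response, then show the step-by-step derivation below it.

3,0,1

step 1: dequeue 3; queue=[0,1,6]; order=3
step 2: dequeue 0; queue=[1,6,4,5]; order=3,0
step 3: dequeue 1; queue=[6,4,5]; order=3,0,1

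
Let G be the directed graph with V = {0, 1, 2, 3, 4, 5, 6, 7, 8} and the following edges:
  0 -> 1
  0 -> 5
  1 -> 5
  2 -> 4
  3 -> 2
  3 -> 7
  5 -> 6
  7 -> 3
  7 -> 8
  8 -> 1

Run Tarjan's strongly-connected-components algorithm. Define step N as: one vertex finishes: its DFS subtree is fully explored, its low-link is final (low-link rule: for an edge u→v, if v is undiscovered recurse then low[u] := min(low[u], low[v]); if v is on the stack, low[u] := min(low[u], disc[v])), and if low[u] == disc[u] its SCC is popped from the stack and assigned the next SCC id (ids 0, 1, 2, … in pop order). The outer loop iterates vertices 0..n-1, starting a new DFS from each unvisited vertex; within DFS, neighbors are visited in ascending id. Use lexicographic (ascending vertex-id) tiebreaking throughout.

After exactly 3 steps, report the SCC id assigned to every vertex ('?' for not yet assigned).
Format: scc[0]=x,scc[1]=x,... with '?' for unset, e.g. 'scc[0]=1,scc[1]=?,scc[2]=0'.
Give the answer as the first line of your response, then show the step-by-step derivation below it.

scc[0]=?,scc[1]=2,scc[2]=?,scc[3]=?,scc[4]=?,scc[5]=1,scc[6]=0,scc[7]=?,scc[8]=?

step 1: low=(low[0]=0,low[1]=1,low[2]=?,low[3]=?,low[4]=?,low[5]=2,low[6]=3,low[7]=?,low[8]=?); scc=(scc[0]=?,scc[1]=?,scc[2]=?,scc[3]=?,scc[4]=?,scc[5]=?,scc[6]=0,scc[7]=?,scc[8]=?)
step 2: low=(low[0]=0,low[1]=1,low[2]=?,low[3]=?,low[4]=?,low[5]=2,low[6]=3,low[7]=?,low[8]=?); scc=(scc[0]=?,scc[1]=?,scc[2]=?,scc[3]=?,scc[4]=?,scc[5]=1,scc[6]=0,scc[7]=?,scc[8]=?)
step 3: low=(low[0]=0,low[1]=1,low[2]=?,low[3]=?,low[4]=?,low[5]=2,low[6]=3,low[7]=?,low[8]=?); scc=(scc[0]=?,scc[1]=2,scc[2]=?,scc[3]=?,scc[4]=?,scc[5]=1,scc[6]=0,scc[7]=?,scc[8]=?)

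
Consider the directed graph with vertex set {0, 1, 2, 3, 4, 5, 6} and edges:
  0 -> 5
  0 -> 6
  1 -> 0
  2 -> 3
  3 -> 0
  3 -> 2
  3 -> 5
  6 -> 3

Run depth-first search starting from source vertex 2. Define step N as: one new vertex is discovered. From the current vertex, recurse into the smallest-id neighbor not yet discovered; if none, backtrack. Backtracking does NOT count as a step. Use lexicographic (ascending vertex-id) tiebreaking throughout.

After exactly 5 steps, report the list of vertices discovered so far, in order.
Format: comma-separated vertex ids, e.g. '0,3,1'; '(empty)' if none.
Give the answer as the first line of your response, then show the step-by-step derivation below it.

2,3,0,5,6

step 1: discover 2; path=2; order=2
step 2: discover 3; path=2>3; order=2,3
step 3: discover 0; path=2>3>0; order=2,3,0
step 4: discover 5; path=2>3>0>5; order=2,3,0,5
step 5: discover 6; path=2>3>0>6; order=2,3,0,5,6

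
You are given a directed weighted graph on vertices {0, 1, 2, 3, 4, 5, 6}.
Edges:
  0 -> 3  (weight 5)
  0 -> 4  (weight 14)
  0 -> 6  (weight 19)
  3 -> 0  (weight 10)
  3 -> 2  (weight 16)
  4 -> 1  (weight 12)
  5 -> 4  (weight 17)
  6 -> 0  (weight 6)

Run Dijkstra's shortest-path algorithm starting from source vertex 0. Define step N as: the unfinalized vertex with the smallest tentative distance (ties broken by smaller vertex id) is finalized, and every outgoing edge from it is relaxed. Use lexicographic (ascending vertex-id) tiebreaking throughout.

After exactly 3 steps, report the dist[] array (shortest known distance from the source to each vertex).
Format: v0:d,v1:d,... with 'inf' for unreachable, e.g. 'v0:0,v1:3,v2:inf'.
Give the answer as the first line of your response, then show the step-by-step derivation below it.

v0:0,v1:26,v2:21,v3:5,v4:14,v5:inf,v6:19

step 1: dist = v0:0,v1:inf,v2:inf,v3:5,v4:14,v5:inf,v6:19
step 2: dist = v0:0,v1:inf,v2:21,v3:5,v4:14,v5:inf,v6:19
step 3: dist = v0:0,v1:26,v2:21,v3:5,v4:14,v5:inf,v6:19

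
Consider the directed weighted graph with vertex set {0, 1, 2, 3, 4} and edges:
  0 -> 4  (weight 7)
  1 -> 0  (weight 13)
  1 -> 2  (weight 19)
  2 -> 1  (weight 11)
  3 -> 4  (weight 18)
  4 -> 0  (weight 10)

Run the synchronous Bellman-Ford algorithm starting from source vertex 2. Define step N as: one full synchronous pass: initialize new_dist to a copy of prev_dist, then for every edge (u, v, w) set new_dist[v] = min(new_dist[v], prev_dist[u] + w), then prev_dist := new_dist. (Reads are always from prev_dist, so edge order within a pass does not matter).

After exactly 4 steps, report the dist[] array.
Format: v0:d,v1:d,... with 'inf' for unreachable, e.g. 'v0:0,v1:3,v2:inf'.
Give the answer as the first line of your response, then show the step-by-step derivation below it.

v0:24,v1:11,v2:0,v3:inf,v4:31

step 1: dist = v0:inf,v1:11,v2:0,v3:inf,v4:inf
step 2: dist = v0:24,v1:11,v2:0,v3:inf,v4:inf
step 3: dist = v0:24,v1:11,v2:0,v3:inf,v4:31
step 4: dist = v0:24,v1:11,v2:0,v3:inf,v4:31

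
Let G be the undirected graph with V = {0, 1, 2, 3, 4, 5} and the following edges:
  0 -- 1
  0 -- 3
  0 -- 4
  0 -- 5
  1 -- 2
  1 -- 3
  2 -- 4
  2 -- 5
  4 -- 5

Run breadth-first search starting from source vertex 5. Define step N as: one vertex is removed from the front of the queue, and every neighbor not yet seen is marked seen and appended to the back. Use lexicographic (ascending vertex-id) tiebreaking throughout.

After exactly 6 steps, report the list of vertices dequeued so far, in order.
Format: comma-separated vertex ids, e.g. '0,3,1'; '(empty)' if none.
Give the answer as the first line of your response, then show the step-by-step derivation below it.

5,0,2,4,1,3

step 1: dequeue 5; queue=[0,2,4]; order=5
step 2: dequeue 0; queue=[2,4,1,3]; order=5,0
step 3: dequeue 2; queue=[4,1,3]; order=5,0,2
step 4: dequeue 4; queue=[1,3]; order=5,0,2,4
step 5: dequeue 1; queue=[3]; order=5,0,2,4,1
step 6: dequeue 3; queue=[(empty)]; order=5,0,2,4,1,3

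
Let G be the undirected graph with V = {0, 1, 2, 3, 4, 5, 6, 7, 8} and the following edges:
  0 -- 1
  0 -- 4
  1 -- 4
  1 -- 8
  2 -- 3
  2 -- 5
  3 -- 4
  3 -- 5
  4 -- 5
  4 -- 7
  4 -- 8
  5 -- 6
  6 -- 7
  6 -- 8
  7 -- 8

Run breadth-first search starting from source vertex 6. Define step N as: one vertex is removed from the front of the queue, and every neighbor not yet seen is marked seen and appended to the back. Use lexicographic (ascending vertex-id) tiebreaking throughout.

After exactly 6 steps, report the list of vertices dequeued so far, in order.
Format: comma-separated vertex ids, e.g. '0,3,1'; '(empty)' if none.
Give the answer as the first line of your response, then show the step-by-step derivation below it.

6,5,7,8,2,3

step 1: dequeue 6; queue=[5,7,8]; order=6
step 2: dequeue 5; queue=[7,8,2,3,4]; order=6,5
step 3: dequeue 7; queue=[8,2,3,4]; order=6,5,7
step 4: dequeue 8; queue=[2,3,4,1]; order=6,5,7,8
step 5: dequeue 2; queue=[3,4,1]; order=6,5,7,8,2
step 6: dequeue 3; queue=[4,1]; order=6,5,7,8,2,3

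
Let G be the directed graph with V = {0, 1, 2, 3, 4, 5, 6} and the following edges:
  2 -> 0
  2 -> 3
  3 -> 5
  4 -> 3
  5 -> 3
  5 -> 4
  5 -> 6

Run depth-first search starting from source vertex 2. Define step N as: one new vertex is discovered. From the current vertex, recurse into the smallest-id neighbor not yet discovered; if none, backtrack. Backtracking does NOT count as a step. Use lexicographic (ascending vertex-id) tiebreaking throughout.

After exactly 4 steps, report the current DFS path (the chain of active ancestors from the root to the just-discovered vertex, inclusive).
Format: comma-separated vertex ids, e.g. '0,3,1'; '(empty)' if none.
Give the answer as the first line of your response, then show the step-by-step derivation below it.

2,3,5

step 1: discover 2; path=2; order=2
step 2: discover 0; path=2>0; order=2,0
step 3: discover 3; path=2>3; order=2,0,3
step 4: discover 5; path=2>3>5; order=2,0,3,5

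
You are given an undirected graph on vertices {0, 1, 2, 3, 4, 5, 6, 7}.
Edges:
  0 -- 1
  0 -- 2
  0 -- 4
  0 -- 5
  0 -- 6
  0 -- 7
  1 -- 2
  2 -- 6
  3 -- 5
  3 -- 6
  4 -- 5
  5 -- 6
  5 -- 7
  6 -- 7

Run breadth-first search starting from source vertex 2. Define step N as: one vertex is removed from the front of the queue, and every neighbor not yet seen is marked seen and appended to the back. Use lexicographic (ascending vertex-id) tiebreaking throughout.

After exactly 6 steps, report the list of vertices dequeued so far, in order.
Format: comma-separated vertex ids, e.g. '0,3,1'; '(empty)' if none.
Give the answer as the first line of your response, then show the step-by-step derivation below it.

2,0,1,6,4,5

step 1: dequeue 2; queue=[0,1,6]; order=2
step 2: dequeue 0; queue=[1,6,4,5,7]; order=2,0
step 3: dequeue 1; queue=[6,4,5,7]; order=2,0,1
step 4: dequeue 6; queue=[4,5,7,3]; order=2,0,1,6
step 5: dequeue 4; queue=[5,7,3]; order=2,0,1,6,4
step 6: dequeue 5; queue=[7,3]; order=2,0,1,6,4,5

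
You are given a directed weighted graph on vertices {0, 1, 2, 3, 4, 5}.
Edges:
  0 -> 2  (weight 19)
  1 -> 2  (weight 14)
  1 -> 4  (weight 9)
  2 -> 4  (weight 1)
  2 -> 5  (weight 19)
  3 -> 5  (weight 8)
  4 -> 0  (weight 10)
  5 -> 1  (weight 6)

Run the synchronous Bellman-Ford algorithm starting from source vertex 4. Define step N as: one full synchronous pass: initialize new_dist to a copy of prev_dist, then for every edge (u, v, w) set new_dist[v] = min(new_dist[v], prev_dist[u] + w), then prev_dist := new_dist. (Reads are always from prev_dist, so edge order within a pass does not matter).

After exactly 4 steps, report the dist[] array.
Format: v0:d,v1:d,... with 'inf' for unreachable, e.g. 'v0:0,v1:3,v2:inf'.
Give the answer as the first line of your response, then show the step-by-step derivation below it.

v0:10,v1:54,v2:29,v3:inf,v4:0,v5:48

step 1: dist = v0:10,v1:inf,v2:inf,v3:inf,v4:0,v5:inf
step 2: dist = v0:10,v1:inf,v2:29,v3:inf,v4:0,v5:inf
step 3: dist = v0:10,v1:inf,v2:29,v3:inf,v4:0,v5:48
step 4: dist = v0:10,v1:54,v2:29,v3:inf,v4:0,v5:48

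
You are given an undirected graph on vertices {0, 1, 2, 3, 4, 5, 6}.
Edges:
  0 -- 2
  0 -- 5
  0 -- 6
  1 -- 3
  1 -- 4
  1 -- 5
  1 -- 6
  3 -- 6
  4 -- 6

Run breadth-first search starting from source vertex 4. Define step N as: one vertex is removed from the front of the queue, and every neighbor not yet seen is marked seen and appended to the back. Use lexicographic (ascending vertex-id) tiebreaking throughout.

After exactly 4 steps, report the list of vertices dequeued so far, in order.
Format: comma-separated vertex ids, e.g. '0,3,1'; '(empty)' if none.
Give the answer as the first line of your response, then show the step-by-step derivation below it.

4,1,6,3

step 1: dequeue 4; queue=[1,6]; order=4
step 2: dequeue 1; queue=[6,3,5]; order=4,1
step 3: dequeue 6; queue=[3,5,0]; order=4,1,6
step 4: dequeue 3; queue=[5,0]; order=4,1,6,3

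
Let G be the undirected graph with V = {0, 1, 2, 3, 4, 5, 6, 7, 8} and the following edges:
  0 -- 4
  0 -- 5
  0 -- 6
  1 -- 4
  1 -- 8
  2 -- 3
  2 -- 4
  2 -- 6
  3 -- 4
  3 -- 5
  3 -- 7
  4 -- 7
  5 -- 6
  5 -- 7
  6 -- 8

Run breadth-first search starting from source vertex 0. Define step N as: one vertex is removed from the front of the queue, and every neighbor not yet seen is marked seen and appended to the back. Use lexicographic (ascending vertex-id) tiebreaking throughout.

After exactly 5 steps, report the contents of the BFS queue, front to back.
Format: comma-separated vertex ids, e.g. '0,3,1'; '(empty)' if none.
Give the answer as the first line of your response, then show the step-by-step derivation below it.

2,3,7,8

step 1: dequeue 0; queue=[4,5,6]; order=0
step 2: dequeue 4; queue=[5,6,1,2,3,7]; order=0,4
step 3: dequeue 5; queue=[6,1,2,3,7]; order=0,4,5
step 4: dequeue 6; queue=[1,2,3,7,8]; order=0,4,5,6
step 5: dequeue 1; queue=[2,3,7,8]; order=0,4,5,6,1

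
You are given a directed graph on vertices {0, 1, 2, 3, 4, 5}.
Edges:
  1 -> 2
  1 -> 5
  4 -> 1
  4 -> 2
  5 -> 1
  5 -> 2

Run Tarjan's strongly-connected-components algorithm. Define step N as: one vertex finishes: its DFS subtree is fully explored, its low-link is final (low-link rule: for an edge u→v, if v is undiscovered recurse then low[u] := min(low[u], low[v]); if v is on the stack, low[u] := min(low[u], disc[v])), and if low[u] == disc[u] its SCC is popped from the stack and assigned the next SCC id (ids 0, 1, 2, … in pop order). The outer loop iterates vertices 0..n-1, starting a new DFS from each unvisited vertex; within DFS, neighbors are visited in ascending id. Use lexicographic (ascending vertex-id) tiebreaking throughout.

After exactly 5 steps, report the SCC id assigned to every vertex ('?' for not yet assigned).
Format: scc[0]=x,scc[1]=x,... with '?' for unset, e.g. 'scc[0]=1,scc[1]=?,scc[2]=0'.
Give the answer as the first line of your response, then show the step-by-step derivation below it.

scc[0]=0,scc[1]=2,scc[2]=1,scc[3]=3,scc[4]=?,scc[5]=2

step 1: low=(low[0]=0,low[1]=?,low[2]=?,low[3]=?,low[4]=?,low[5]=?); scc=(scc[0]=0,scc[1]=?,scc[2]=?,scc[3]=?,scc[4]=?,scc[5]=?)
step 2: low=(low[0]=0,low[1]=1,low[2]=2,low[3]=?,low[4]=?,low[5]=?); scc=(scc[0]=0,scc[1]=?,scc[2]=1,scc[3]=?,scc[4]=?,scc[5]=?)
step 3: low=(low[0]=0,low[1]=1,low[2]=2,low[3]=?,low[4]=?,low[5]=1); scc=(scc[0]=0,scc[1]=?,scc[2]=1,scc[3]=?,scc[4]=?,scc[5]=?)
step 4: low=(low[0]=0,low[1]=1,low[2]=2,low[3]=?,low[4]=?,low[5]=1); scc=(scc[0]=0,scc[1]=2,scc[2]=1,scc[3]=?,scc[4]=?,scc[5]=2)
step 5: low=(low[0]=0,low[1]=1,low[2]=2,low[3]=4,low[4]=?,low[5]=1); scc=(scc[0]=0,scc[1]=2,scc[2]=1,scc[3]=3,scc[4]=?,scc[5]=2)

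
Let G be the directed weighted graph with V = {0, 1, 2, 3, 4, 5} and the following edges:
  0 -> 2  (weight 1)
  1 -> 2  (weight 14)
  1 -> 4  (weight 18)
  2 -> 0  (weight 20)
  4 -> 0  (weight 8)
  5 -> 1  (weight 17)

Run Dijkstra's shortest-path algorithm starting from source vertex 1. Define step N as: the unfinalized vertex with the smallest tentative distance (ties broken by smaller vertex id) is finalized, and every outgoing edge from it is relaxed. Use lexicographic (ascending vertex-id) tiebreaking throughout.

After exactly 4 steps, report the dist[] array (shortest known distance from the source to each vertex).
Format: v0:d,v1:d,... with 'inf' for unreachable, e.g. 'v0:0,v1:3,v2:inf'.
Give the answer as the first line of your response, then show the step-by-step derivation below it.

v0:26,v1:0,v2:14,v3:inf,v4:18,v5:inf

step 1: dist = v0:inf,v1:0,v2:14,v3:inf,v4:18,v5:inf
step 2: dist = v0:34,v1:0,v2:14,v3:inf,v4:18,v5:inf
step 3: dist = v0:26,v1:0,v2:14,v3:inf,v4:18,v5:inf
step 4: dist = v0:26,v1:0,v2:14,v3:inf,v4:18,v5:inf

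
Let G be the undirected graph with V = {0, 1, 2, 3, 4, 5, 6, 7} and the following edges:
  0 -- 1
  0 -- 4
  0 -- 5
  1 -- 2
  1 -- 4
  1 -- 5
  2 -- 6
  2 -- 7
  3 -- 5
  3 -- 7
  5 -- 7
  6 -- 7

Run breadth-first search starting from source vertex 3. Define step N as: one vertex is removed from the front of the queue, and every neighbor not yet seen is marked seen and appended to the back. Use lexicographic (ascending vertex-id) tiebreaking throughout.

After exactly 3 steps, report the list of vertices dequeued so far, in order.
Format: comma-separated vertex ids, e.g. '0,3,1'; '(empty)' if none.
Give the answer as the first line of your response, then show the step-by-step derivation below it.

3,5,7

step 1: dequeue 3; queue=[5,7]; order=3
step 2: dequeue 5; queue=[7,0,1]; order=3,5
step 3: dequeue 7; queue=[0,1,2,6]; order=3,5,7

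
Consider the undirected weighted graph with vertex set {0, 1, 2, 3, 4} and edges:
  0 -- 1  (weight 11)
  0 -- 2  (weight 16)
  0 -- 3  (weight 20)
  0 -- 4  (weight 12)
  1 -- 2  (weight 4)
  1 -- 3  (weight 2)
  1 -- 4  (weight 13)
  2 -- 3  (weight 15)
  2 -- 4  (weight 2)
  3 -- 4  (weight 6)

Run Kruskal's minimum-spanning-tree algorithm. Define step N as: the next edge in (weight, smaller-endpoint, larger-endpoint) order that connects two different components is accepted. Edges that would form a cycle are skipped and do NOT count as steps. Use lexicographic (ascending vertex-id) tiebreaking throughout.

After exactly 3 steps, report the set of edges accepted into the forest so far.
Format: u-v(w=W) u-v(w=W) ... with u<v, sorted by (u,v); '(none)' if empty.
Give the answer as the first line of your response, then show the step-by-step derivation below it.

1-2(w=4) 1-3(w=2) 2-4(w=2)

step 1: add edge 1-3 (w=2); MST = {1-3(w=2)}
step 2: add edge 2-4 (w=2); MST = {1-3(w=2) 2-4(w=2)}
step 3: add edge 1-2 (w=4); MST = {1-2(w=4) 1-3(w=2) 2-4(w=2)}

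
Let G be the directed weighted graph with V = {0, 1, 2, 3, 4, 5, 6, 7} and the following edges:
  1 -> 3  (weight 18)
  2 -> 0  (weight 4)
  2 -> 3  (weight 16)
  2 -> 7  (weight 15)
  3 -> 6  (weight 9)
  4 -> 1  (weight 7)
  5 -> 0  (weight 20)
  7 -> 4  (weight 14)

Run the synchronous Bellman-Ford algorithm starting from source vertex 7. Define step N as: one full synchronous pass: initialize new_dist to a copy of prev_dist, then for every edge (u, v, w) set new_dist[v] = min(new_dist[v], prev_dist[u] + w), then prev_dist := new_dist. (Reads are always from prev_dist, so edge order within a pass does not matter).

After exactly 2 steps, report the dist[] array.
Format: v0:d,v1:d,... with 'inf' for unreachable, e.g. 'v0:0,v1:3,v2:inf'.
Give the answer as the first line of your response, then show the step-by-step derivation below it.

v0:inf,v1:21,v2:inf,v3:inf,v4:14,v5:inf,v6:inf,v7:0

step 1: dist = v0:inf,v1:inf,v2:inf,v3:inf,v4:14,v5:inf,v6:inf,v7:0
step 2: dist = v0:inf,v1:21,v2:inf,v3:inf,v4:14,v5:inf,v6:inf,v7:0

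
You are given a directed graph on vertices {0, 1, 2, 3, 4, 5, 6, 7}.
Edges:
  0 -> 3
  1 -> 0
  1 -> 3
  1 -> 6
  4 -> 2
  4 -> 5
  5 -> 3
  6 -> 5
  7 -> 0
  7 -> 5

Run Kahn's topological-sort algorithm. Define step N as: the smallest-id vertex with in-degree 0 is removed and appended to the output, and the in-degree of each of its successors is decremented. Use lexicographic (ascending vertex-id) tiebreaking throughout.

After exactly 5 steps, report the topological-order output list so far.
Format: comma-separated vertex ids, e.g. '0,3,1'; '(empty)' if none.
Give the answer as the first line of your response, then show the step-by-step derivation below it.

1,4,2,6,7

step 1: output 1; order=[1]; indeg=(1,0,1,2,0,3,0,0)
step 2: output 4; order=[1,4]; indeg=(1,0,0,2,0,2,0,0)
step 3: output 2; order=[1,4,2]; indeg=(1,0,0,2,0,2,0,0)
step 4: output 6; order=[1,4,2,6]; indeg=(1,0,0,2,0,1,0,0)
step 5: output 7; order=[1,4,2,6,7]; indeg=(0,0,0,2,0,0,0,0)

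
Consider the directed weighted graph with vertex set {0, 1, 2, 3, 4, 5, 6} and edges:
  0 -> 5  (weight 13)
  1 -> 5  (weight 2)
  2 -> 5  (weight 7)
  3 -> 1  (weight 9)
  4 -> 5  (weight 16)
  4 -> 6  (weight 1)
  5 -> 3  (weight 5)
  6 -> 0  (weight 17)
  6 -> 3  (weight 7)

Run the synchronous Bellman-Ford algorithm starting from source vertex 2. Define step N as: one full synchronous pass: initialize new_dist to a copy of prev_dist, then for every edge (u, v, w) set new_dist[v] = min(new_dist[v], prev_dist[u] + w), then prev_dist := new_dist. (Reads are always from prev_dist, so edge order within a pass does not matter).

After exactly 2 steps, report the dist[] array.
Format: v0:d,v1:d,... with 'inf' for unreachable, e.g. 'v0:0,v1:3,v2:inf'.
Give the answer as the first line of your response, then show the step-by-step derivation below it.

v0:inf,v1:inf,v2:0,v3:12,v4:inf,v5:7,v6:inf

step 1: dist = v0:inf,v1:inf,v2:0,v3:inf,v4:inf,v5:7,v6:inf
step 2: dist = v0:inf,v1:inf,v2:0,v3:12,v4:inf,v5:7,v6:inf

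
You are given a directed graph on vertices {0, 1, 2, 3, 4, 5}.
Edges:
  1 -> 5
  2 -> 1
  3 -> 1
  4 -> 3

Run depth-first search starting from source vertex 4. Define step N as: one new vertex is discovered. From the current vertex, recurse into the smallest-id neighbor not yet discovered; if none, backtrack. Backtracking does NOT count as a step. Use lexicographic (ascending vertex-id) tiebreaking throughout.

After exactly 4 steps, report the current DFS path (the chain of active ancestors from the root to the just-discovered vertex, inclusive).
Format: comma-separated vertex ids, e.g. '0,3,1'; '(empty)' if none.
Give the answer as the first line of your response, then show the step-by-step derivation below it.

4,3,1,5

step 1: discover 4; path=4; order=4
step 2: discover 3; path=4>3; order=4,3
step 3: discover 1; path=4>3>1; order=4,3,1
step 4: discover 5; path=4>3>1>5; order=4,3,1,5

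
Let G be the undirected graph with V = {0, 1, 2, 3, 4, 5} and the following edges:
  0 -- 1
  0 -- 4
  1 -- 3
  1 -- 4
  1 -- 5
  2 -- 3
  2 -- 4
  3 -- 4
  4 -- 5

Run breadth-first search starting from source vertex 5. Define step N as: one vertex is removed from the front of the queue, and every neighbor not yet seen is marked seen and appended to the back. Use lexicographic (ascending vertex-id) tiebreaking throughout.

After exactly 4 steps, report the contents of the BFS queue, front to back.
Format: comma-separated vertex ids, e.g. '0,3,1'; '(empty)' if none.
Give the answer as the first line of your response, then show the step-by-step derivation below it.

3,2

step 1: dequeue 5; queue=[1,4]; order=5
step 2: dequeue 1; queue=[4,0,3]; order=5,1
step 3: dequeue 4; queue=[0,3,2]; order=5,1,4
step 4: dequeue 0; queue=[3,2]; order=5,1,4,0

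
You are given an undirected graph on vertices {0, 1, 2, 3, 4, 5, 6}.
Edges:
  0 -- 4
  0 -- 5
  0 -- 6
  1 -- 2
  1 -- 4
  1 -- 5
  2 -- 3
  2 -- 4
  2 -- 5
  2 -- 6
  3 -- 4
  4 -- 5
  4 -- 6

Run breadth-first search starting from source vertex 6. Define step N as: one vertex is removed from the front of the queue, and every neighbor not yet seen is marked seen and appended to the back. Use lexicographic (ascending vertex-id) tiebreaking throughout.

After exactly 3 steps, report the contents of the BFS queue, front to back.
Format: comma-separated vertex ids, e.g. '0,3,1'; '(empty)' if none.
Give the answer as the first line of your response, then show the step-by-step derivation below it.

4,5,1,3

step 1: dequeue 6; queue=[0,2,4]; order=6
step 2: dequeue 0; queue=[2,4,5]; order=6,0
step 3: dequeue 2; queue=[4,5,1,3]; order=6,0,2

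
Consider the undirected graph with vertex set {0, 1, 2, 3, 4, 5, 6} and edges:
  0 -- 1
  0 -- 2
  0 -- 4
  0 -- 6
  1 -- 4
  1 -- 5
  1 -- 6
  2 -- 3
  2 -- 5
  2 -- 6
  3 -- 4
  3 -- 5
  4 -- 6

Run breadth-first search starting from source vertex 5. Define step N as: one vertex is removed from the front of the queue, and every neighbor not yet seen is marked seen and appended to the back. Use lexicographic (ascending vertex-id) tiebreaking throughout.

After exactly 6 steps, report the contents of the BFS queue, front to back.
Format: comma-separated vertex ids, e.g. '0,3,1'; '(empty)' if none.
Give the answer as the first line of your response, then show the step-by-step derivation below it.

6

step 1: dequeue 5; queue=[1,2,3]; order=5
step 2: dequeue 1; queue=[2,3,0,4,6]; order=5,1
step 3: dequeue 2; queue=[3,0,4,6]; order=5,1,2
step 4: dequeue 3; queue=[0,4,6]; order=5,1,2,3
step 5: dequeue 0; queue=[4,6]; order=5,1,2,3,0
step 6: dequeue 4; queue=[6]; order=5,1,2,3,0,4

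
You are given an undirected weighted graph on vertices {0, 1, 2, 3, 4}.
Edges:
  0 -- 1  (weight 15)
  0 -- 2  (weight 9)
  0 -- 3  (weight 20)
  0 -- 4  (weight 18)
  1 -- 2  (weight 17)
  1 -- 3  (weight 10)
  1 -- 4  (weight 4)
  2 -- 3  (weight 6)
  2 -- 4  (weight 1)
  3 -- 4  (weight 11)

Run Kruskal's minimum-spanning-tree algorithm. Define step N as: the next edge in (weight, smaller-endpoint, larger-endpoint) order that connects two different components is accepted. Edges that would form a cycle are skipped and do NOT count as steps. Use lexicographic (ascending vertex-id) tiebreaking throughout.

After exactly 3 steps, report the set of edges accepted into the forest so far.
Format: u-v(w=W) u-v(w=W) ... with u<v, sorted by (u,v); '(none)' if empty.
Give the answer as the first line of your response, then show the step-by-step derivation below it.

1-4(w=4) 2-3(w=6) 2-4(w=1)

step 1: add edge 2-4 (w=1); MST = {2-4(w=1)}
step 2: add edge 1-4 (w=4); MST = {1-4(w=4) 2-4(w=1)}
step 3: add edge 2-3 (w=6); MST = {1-4(w=4) 2-3(w=6) 2-4(w=1)}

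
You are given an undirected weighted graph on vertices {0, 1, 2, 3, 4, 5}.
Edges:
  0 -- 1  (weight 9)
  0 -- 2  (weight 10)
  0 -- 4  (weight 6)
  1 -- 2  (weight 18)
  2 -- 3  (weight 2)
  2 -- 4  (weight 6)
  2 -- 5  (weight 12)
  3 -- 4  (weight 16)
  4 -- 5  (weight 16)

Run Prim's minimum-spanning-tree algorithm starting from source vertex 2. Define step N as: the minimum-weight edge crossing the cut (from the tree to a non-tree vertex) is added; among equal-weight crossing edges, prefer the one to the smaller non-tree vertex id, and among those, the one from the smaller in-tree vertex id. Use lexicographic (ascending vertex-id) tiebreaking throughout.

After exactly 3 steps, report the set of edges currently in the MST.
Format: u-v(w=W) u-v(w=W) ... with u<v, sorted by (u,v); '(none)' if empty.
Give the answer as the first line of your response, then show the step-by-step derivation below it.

0-4(w=6) 2-3(w=2) 2-4(w=6)

step 1: add edge 2-3 (w=2); MST = {2-3(w=2)}
step 2: add edge 2-4 (w=6); MST = {2-3(w=2) 2-4(w=6)}
step 3: add edge 0-4 (w=6); MST = {0-4(w=6) 2-3(w=2) 2-4(w=6)}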